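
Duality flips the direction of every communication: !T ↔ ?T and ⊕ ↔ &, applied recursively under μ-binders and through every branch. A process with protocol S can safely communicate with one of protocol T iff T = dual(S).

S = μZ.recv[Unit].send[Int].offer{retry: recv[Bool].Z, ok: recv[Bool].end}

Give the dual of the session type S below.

μZ.send[Unit].recv[Int].select{retry: send[Bool].Z, ok: send[Bool].end}

μZ ↦ μZ  (binder kept)
  recv[Unit] ↦ send[Unit]
    send[Int] ↦ recv[Int]
      offer{retry,ok} ↦ select{retry,ok}  (external→internal)
        [retry]
          recv[Bool] ↦ send[Bool]
            dual(Z) = Z
        [ok]
          recv[Bool] ↦ send[Bool]
            dual(end) = end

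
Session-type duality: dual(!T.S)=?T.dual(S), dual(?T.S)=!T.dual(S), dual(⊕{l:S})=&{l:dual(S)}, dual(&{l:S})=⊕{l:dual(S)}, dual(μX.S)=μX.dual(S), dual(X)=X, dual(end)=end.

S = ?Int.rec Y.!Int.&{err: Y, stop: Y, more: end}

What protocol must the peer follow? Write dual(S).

!Int.rec Y.?Int.+{err: Y, stop: Y, more: end}

?Int ↦ !Int
  rec Y ↦ rec Y  (rec unchanged)
    !Int ↦ ?Int
      &{err,stop,more} ↦ +{err,stop,more}  (&→⊕)
        case err:
          Y ↦ Y
        case stop:
          Y ↦ Y
        case more:
          end ↦ end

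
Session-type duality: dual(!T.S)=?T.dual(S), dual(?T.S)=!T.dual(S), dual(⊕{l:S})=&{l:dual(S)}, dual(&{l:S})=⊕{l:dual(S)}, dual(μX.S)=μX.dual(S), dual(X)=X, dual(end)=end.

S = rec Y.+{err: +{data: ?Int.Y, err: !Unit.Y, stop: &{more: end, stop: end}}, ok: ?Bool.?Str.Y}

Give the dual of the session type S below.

rec Y.&{err: &{data: !Int.Y, err: ?Unit.Y, stop: +{more: end, stop: end}}, ok: !Bool.!Str.Y}

rec Y → rec Y  (binder kept)
  +{err,ok} → &{err,ok}  (internal→external)
    • err:
      +{data,err,stop} → &{data,err,stop}  (internal→external)
        • data:
          ?Int → !Int
            dual(Y) = Y
        • err:
          !Unit → ?Unit
            dual(Y) = Y
        • stop:
          &{more,stop} → +{more,stop}  (&→⊕)
            • more:
              dual(end) = end
            • stop:
              dual(end) = end
    • ok:
      ?Bool → !Bool
        ?Str → !Str
          dual(Y) = Y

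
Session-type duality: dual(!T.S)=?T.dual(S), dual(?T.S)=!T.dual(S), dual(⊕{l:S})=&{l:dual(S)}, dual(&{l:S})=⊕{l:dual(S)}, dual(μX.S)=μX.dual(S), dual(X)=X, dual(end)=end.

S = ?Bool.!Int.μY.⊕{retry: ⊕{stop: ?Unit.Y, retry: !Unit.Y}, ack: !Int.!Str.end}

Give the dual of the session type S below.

!Bool.?Int.μY.&{retry: &{stop: !Unit.Y, retry: ?Unit.Y}, ack: ?Int.?Str.end}

?Bool = !Bool
  !Int = ?Int
    μY = μY  (binder kept)
      ⊕{retry,ack} = &{retry,ack}  (internal→external)
        case retry:
          ⊕{stop,retry} = &{stop,retry}  (internal→external)
            case stop:
              ?Unit = !Unit
                Y self-dual
            case retry:
              !Unit = ?Unit
                Y self-dual
        case ack:
          !Int = ?Int
            !Str = ?Str
              end self-dual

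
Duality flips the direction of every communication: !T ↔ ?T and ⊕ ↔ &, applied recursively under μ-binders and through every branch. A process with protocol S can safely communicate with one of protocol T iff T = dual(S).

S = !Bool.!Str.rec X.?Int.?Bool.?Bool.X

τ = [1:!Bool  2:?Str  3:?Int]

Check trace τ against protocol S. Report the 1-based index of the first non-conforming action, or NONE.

[1] !Bool  ✓  state: !Str.rec X.…
[2] got ?Str, protocol expects !Str  ✗

2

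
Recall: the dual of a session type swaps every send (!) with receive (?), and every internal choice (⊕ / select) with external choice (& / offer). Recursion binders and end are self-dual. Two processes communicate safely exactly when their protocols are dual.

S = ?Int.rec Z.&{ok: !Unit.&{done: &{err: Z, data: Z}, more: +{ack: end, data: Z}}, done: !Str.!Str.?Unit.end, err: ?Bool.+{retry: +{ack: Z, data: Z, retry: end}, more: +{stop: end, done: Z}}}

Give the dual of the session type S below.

?Int → !Int
  rec Z → rec Z  (μ self-dual)
    &{ok,done,err} → +{ok,done,err}  (external→internal)
      [ok]
        !Unit → ?Unit
          &{done,more} → +{done,more}  (external→internal)
            [done]
              &{err,data} → +{err,data}  (external→internal)
                [err]
                  Z self-dual
                [data]
                  Z self-dual
            [more]
              +{ack,data} → &{ack,data}  (⊕→&)
                [ack]
                  end self-dual
                [data]
                  Z self-dual
      [done]
        !Str → ?Str
          !Str → ?Str
            ?Unit → !Unit
              end self-dual
      [err]
        ?Bool → !Bool
          +{retry,more} → &{retry,more}  (⊕→&)
            [retry]
              +{ack,data,retry} → &{ack,data,retry}  (⊕→&)
                [ack]
                  Z self-dual
                [data]
                  Z self-dual
                [retry]
                  end self-dual
            [more]
              +{stop,done} → &{stop,done}  (⊕→&)
                [stop]
                  end self-dual
                [done]
                  Z self-dual

!Int.rec Z.+{ok: ?Unit.+{done: +{err: Z, data: Z}, more: &{ack: end, data: Z}}, done: ?Str.?Str.!Unit.end, err: !Bool.&{retry: &{ack: Z, data: Z, retry: end}, more: &{stop: end, done: Z}}}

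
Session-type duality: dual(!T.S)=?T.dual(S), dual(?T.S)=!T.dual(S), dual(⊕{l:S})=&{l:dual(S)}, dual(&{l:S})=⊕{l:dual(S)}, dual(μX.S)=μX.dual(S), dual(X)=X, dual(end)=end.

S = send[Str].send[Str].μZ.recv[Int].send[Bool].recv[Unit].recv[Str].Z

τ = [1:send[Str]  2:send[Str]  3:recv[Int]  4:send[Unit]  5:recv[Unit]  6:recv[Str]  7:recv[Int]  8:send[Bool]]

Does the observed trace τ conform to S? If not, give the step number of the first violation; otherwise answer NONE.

4

@1 send[Str]  ok  state: send[Str].μZ.…
@2 send[Str]  ok  state: μZ.…
@3 recv[Int]  ok  state: send[Bool].recv[Unit].recv[Str].μZ.…
@4 got send[Unit], protocol expects send[Bool]  ✗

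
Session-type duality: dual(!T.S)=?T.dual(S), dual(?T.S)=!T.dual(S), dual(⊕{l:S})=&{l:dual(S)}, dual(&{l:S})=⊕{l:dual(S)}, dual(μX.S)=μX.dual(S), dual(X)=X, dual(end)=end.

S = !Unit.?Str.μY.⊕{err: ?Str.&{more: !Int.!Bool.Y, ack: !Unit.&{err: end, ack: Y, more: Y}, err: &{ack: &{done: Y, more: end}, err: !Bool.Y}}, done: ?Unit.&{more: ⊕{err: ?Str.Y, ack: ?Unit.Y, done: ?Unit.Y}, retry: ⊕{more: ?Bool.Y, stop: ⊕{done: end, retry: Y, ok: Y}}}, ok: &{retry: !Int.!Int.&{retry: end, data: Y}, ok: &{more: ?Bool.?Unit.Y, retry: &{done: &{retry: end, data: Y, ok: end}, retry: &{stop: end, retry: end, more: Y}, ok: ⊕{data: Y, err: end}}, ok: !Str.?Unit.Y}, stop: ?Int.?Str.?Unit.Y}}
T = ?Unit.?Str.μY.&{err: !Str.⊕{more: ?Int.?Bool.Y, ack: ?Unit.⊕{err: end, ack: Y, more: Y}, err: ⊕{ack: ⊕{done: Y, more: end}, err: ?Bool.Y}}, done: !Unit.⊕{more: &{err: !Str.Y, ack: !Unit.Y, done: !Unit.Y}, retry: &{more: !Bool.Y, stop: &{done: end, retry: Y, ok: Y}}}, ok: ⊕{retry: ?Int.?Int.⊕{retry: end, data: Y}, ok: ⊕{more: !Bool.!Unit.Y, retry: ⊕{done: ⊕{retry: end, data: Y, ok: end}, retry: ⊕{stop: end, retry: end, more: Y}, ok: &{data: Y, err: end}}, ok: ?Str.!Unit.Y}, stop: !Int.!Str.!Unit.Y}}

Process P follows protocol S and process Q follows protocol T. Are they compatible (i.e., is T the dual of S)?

!Unit | ?Unit  ok
  ?Str | ?Str  ✗ same direction on both sides — not dual

NO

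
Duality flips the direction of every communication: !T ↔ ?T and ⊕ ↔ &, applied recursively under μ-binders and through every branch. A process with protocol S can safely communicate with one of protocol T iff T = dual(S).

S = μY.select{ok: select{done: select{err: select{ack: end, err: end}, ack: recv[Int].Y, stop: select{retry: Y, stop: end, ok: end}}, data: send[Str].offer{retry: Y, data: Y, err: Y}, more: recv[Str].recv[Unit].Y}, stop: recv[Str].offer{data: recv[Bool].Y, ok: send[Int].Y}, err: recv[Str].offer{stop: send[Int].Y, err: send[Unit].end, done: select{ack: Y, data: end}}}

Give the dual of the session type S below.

μY.offer{ok: offer{done: offer{err: offer{ack: end, err: end}, ack: send[Int].Y, stop: offer{retry: Y, stop: end, ok: end}}, data: recv[Str].select{retry: Y, data: Y, err: Y}, more: send[Str].send[Unit].Y}, stop: send[Str].select{data: send[Bool].Y, ok: recv[Int].Y}, err: send[Str].select{stop: recv[Int].Y, err: recv[Unit].end, done: offer{ack: Y, data: end}}}

μY = μY  (rec unchanged)
  select{ok,stop,err} = offer{ok,stop,err}  (⊕→&)
    • ok:
      select{done,data,more} = offer{done,data,more}  (⊕→&)
        • done:
          select{err,ack,stop} = offer{err,ack,stop}  (⊕→&)
            • err:
              select{ack,err} = offer{ack,err}  (⊕→&)
                • ack:
                  end self-dual
                • err:
                  end self-dual
            • ack:
              recv[Int] = send[Int]
                Y self-dual
            • stop:
              select{retry,stop,ok} = offer{retry,stop,ok}  (⊕→&)
                • retry:
                  Y self-dual
                • stop:
                  end self-dual
                • ok:
                  end self-dual
        • data:
          send[Str] = recv[Str]
            offer{retry,data,err} = select{retry,data,err}  (offer→select)
              • retry:
                Y self-dual
              • data:
                Y self-dual
              • err:
                Y self-dual
        • more:
          recv[Str] = send[Str]
            recv[Unit] = send[Unit]
              Y self-dual
    • stop:
      recv[Str] = send[Str]
        offer{data,ok} = select{data,ok}  (offer→select)
          • data:
            recv[Bool] = send[Bool]
              Y self-dual
          • ok:
            send[Int] = recv[Int]
              Y self-dual
    • err:
      recv[Str] = send[Str]
        offer{stop,err,done} = select{stop,err,done}  (offer→select)
          • stop:
            send[Int] = recv[Int]
              Y self-dual
          • err:
            send[Unit] = recv[Unit]
              end self-dual
          • done:
            select{ack,data} = offer{ack,data}  (⊕→&)
              • ack:
                Y self-dual
              • data:
                end self-dual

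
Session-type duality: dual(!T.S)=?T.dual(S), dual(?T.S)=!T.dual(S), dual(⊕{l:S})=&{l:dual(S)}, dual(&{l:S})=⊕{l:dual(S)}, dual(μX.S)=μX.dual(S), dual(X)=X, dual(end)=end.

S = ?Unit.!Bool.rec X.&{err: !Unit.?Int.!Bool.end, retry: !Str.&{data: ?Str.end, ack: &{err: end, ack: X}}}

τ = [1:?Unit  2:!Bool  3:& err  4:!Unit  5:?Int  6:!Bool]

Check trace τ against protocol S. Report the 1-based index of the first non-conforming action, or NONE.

@1 ?Unit  ok  cont: !Bool.rec X.…
@2 !Bool  ok  cont: rec X.…
@3 & err  ok  cont: !Unit.?Int.!Bool.end
@4 !Unit  ok  cont: ?Int.!Bool.end
@5 ?Int  ok  cont: !Bool.end
@6 !Bool  ok  cont: end
all 6 steps conform

NONE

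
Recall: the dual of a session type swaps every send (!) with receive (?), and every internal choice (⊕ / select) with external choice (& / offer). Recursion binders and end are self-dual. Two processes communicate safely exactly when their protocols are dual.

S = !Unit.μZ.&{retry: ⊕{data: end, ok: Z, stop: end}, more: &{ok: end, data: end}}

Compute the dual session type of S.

?Unit.μZ.⊕{retry: &{data: end, ok: Z, stop: end}, more: ⊕{ok: end, data: end}}

!Unit ↦ ?Unit
  μZ ↦ μZ  (μ self-dual)
    &{retry,more} ↦ ⊕{retry,more}  (&→⊕)
      case retry:
        ⊕{data,ok,stop} ↦ &{data,ok,stop}  (⊕→&)
          case data:
            end self-dual
          case ok:
            Z self-dual
          case stop:
            end self-dual
      case more:
        &{ok,data} ↦ ⊕{ok,data}  (&→⊕)
          case ok:
            end self-dual
          case data:
            end self-dual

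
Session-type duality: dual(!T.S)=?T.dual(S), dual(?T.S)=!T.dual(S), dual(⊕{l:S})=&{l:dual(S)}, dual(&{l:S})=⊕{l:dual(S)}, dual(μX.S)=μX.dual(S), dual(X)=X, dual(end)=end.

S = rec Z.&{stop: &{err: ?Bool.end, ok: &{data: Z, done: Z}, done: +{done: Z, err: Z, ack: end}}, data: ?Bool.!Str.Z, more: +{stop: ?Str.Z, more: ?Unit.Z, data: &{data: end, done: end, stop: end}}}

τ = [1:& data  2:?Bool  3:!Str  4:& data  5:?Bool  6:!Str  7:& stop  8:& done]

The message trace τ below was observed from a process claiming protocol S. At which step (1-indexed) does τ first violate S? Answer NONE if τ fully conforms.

NONE

step 1: & data  match  cont: ?Bool.!Str.rec Z.…
step 2: ?Bool  match  cont: !Str.rec Z.…
step 3: !Str  match  cont: rec Z.…
step 4: & data  match  cont: ?Bool.!Str.rec Z.…
step 5: ?Bool  match  cont: !Str.rec Z.…
step 6: !Str  match  cont: rec Z.…
step 7: & stop  match  cont: &{err: ?Bool.end, ok: &{data: rec Z.…, done: rec Z.…}, done: +{done: rec Z.…, err: rec Z.…, ack: end}}
step 8: & done  match  cont: +{done: rec Z.…, err: rec Z.…, ack: end}
τ conforms to S (length 8)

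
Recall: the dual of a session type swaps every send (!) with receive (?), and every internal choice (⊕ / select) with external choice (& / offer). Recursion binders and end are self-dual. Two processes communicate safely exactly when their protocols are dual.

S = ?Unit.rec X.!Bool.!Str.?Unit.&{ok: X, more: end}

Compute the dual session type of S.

!Unit.rec X.?Bool.?Str.!Unit.+{ok: X, more: end}

?Unit = !Unit
  rec X = rec X  (μ self-dual)
    !Bool = ?Bool
      !Str = ?Str
        ?Unit = !Unit
          &{ok,more} = +{ok,more}  (offer→select)
            [ok]
              dual(X) = X
            [more]
              dual(end) = end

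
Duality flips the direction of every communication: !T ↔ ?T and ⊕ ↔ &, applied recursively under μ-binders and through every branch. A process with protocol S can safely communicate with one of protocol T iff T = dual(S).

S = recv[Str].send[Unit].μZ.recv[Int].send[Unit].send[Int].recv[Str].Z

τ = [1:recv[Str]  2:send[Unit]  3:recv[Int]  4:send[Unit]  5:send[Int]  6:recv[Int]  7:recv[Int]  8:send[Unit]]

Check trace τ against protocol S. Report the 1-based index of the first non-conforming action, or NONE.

@1 recv[Str]  ✓  state: send[Unit].μZ.…
@2 send[Unit]  ✓  state: μZ.…
@3 recv[Int]  ✓  state: send[Unit].send[Int].recv[Str].μZ.…
@4 send[Unit]  ✓  state: send[Int].recv[Str].μZ.…
@5 send[Int]  ✓  state: recv[Str].μZ.…
@6 got recv[Int], protocol expects recv[Str]  ✗

6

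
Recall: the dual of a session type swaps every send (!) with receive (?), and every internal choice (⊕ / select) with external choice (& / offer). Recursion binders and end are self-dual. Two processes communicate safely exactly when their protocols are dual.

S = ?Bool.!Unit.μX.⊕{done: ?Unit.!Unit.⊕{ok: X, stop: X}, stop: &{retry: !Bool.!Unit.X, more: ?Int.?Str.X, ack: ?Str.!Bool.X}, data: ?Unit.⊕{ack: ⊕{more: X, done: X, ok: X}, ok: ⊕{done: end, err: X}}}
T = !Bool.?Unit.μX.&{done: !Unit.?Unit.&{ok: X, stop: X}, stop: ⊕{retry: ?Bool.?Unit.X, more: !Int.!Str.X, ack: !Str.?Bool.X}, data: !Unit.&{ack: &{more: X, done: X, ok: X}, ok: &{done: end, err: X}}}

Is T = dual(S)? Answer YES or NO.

YES

?Bool | !Bool  ✓
  !Unit | ?Unit  ✓
    μX | μX  ✓ (rec unchanged)
      ⊕{done,stop,data} | &{done,stop,data}  ✓ same labels
        case done:
          ?Unit | !Unit  ✓
            !Unit | ?Unit  ✓
              ⊕{ok,stop} | &{ok,stop}  ✓ same labels
                case ok:
                  X | X  ✓
                case stop:
                  X | X  ✓
        case stop:
          &{retry,more,ack} | ⊕{retry,more,ack}  ✓ same labels
            case retry:
              !Bool | ?Bool  ✓
                !Unit | ?Unit  ✓
                  X | X  ✓
            case more:
              ?Int | !Int  ✓
                ?Str | !Str  ✓
                  X | X  ✓
            case ack:
              ?Str | !Str  ✓
                !Bool | ?Bool  ✓
                  X | X  ✓
        case data:
          ?Unit | !Unit  ✓
            ⊕{ack,ok} | &{ack,ok}  ✓ same labels
              case ack:
                ⊕{more,done,ok} | &{more,done,ok}  ✓ same labels
                  case more:
                    X | X  ✓
                  case done:
                    X | X  ✓
                  case ok:
                    X | X  ✓
              case ok:
                ⊕{done,err} | &{done,err}  ✓ same labels
                  case done:
                    end | end  ✓
                  case err:
                    X | X  ✓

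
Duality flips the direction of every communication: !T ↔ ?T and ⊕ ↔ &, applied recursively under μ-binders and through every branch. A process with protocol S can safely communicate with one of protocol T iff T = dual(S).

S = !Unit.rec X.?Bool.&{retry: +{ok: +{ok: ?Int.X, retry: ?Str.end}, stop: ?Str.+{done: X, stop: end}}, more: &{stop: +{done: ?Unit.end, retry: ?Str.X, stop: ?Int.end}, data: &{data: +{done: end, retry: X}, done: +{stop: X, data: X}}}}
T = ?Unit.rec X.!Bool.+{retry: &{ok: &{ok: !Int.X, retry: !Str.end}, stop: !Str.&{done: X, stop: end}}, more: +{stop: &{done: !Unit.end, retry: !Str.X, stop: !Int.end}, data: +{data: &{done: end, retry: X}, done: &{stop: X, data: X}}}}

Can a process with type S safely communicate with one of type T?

YES

!Unit vs ?Unit  ✓
  rec X vs rec X  ✓ (binder kept)
    ?Bool vs !Bool  ✓
      &{retry,more} vs +{retry,more}  ✓ label sets agree
        • retry:
          +{ok,stop} vs &{ok,stop}  ✓ label sets agree
            • ok:
              +{ok,retry} vs &{ok,retry}  ✓ label sets agree
                • ok:
                  ?Int vs !Int  ✓
                    X vs X  ✓
                • retry:
                  ?Str vs !Str  ✓
                    end vs end  ✓
            • stop:
              ?Str vs !Str  ✓
                +{done,stop} vs &{done,stop}  ✓ label sets agree
                  • done:
                    X vs X  ✓
                  • stop:
                    end vs end  ✓
        • more:
          &{stop,data} vs +{stop,data}  ✓ label sets agree
            • stop:
              +{done,retry,stop} vs &{done,retry,stop}  ✓ label sets agree
                • done:
                  ?Unit vs !Unit  ✓
                    end vs end  ✓
                • retry:
                  ?Str vs !Str  ✓
                    X vs X  ✓
                • stop:
                  ?Int vs !Int  ✓
                    end vs end  ✓
            • data:
              &{data,done} vs +{data,done}  ✓ label sets agree
                • data:
                  +{done,retry} vs &{done,retry}  ✓ label sets agree
                    • done:
                      end vs end  ✓
                    • retry:
                      X vs X  ✓
                • done:
                  +{stop,data} vs &{stop,data}  ✓ label sets agree
                    • stop:
                      X vs X  ✓
                    • data:
                      X vs X  ✓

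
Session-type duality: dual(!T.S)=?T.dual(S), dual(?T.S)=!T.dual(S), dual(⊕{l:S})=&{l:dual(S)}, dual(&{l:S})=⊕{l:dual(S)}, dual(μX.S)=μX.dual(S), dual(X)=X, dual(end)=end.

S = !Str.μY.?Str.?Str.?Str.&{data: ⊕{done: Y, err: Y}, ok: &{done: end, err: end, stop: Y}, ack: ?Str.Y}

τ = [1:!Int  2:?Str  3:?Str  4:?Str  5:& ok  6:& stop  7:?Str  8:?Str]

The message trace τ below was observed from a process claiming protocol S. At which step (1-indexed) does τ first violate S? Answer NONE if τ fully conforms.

@1 got !Int, protocol expects !Str  ✗

1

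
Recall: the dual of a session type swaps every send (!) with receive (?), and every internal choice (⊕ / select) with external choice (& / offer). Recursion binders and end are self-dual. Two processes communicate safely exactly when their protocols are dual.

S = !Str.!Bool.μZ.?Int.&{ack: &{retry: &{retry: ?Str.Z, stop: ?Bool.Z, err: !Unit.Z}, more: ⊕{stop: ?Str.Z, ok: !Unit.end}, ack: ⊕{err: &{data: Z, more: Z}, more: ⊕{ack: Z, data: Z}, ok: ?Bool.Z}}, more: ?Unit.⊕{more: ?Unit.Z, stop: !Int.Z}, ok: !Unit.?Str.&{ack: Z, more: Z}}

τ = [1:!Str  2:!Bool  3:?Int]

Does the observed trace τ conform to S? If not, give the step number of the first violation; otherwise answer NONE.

step 1: !Str  ok  residual = !Bool.μZ.…
step 2: !Bool  ok  residual = μZ.…
step 3: ?Int  ok  residual = &{ack: &{retry: &{retry: ?Str.μZ.…, stop: ?Bool.μZ.…, err: !Unit.μZ.…}, more: ⊕{stop: ?Str.μZ.…, ok: !Unit.end}, ack: ⊕{err: &{data: μZ.…, more: μZ.…}, more: ⊕{ack: μZ.…, data: μZ.…}, ok: ?Bool.μZ.…}}, more: ?Unit.⊕{more: ?Unit.μZ.…, stop: !Int.μZ.…}, ok: !Unit.?Str.&{ack: μZ.…, more: μZ.…}}
all 3 steps conform

NONE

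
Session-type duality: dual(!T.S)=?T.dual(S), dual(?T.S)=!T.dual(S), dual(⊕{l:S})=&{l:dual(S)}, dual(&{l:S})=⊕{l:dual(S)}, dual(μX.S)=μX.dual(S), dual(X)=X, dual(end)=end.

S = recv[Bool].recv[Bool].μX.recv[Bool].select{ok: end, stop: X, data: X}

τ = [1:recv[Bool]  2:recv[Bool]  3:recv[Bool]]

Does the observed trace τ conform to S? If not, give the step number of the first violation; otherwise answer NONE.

step 1: recv[Bool]  ok  residual = recv[Bool].μX.…
step 2: recv[Bool]  ok  residual = μX.…
step 3: recv[Bool]  ok  residual = select{ok: end, stop: μX.…, data: μX.…}
τ conforms to S (length 3)

NONE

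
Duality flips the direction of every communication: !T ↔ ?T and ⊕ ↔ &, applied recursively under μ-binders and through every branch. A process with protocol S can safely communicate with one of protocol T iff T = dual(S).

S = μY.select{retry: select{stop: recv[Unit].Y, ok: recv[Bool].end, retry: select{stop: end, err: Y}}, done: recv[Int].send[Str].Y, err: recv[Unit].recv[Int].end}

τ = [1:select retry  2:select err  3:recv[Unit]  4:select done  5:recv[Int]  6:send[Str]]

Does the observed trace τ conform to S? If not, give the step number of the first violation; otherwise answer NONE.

step 1: select retry  ✓  now at select{stop: recv[Unit].μY.…, ok: recv[Bool].end, retry: select{stop: end, err: μY.…}}
step 2: got select err, protocol expects select stop or select ok or select retry  ✗

2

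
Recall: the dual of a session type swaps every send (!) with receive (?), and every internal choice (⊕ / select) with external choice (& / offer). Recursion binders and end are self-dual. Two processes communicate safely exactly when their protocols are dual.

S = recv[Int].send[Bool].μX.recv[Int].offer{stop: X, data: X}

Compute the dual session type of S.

send[Int].recv[Bool].μX.send[Int].select{stop: X, data: X}

recv[Int] ↦ send[Int]
  send[Bool] ↦ recv[Bool]
    μX ↦ μX  (μ self-dual)
      recv[Int] ↦ send[Int]
        offer{stop,data} ↦ select{stop,data}  (external→internal)
          case stop:
            X self-dual
          case data:
            X self-dual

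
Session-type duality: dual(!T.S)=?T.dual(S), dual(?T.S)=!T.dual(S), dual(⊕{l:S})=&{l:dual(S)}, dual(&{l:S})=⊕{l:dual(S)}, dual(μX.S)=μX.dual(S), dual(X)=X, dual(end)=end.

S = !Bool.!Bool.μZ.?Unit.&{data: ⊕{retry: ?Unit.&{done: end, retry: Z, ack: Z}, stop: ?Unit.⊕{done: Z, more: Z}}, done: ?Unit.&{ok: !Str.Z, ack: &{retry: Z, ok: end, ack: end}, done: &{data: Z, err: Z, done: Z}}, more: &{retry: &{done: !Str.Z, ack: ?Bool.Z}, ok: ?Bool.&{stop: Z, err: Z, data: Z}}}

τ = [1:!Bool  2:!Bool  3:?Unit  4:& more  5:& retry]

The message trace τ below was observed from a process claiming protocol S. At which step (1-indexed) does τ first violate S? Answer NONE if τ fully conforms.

[1] !Bool  ok  cont: !Bool.μZ.…
[2] !Bool  ok  cont: μZ.…
[3] ?Unit  ok  cont: &{data: ⊕{retry: ?Unit.&{done: end, retry: μZ.…, ack: μZ.…}, stop: ?Unit.⊕{done: μZ.…, more: μZ.…}}, done: ?Unit.&{ok: !Str.μZ.…, ack: &{retry: μZ.…, ok: end, ack: end}, done: &{data: μZ.…, err: μZ.…, done: μZ.…}}, more: &{retry: &{done: !Str.μZ.…, ack: ?Bool.μZ.…}, ok: ?Bool.&{stop: μZ.…, err: μZ.…, data: μZ.…}}}
[4] & more  ok  cont: &{retry: &{done: !Str.μZ.…, ack: ?Bool.μZ.…}, ok: ?Bool.&{stop: μZ.…, err: μZ.…, data: μZ.…}}
[5] & retry  ok  cont: &{done: !Str.μZ.…, ack: ?Bool.μZ.…}
all 5 steps conform

NONE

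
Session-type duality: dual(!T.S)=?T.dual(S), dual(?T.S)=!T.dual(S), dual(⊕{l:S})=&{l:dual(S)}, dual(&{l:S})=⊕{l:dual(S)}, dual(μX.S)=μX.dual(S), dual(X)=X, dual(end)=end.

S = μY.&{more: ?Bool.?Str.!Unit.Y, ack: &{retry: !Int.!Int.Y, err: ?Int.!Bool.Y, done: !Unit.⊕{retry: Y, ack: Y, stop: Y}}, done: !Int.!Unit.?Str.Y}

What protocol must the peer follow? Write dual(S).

μY.⊕{more: !Bool.!Str.?Unit.Y, ack: ⊕{retry: ?Int.?Int.Y, err: !Int.?Bool.Y, done: ?Unit.&{retry: Y, ack: Y, stop: Y}}, done: ?Int.?Unit.!Str.Y}

μY ↦ μY  (rec unchanged)
  &{more,ack,done} ↦ ⊕{more,ack,done}  (offer→select)
    • more:
      ?Bool ↦ !Bool
        ?Str ↦ !Str
          !Unit ↦ ?Unit
            Y ↦ Y
    • ack:
      &{retry,err,done} ↦ ⊕{retry,err,done}  (offer→select)
        • retry:
          !Int ↦ ?Int
            !Int ↦ ?Int
              Y ↦ Y
        • err:
          ?Int ↦ !Int
            !Bool ↦ ?Bool
              Y ↦ Y
        • done:
          !Unit ↦ ?Unit
            ⊕{retry,ack,stop} ↦ &{retry,ack,stop}  (⊕→&)
              • retry:
                Y ↦ Y
              • ack:
                Y ↦ Y
              • stop:
                Y ↦ Y
    • done:
      !Int ↦ ?Int
        !Unit ↦ ?Unit
          ?Str ↦ !Str
            Y ↦ Y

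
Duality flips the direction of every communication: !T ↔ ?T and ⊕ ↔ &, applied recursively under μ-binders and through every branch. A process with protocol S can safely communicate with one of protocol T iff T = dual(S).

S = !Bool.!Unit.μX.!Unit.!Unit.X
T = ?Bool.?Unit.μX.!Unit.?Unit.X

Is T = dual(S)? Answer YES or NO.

NO

!Bool | ?Bool  ✓
  !Unit | ?Unit  ✓
    μX | μX  ✓ (rec unchanged)
      !Unit | !Unit  ✗ same direction on both sides — not dual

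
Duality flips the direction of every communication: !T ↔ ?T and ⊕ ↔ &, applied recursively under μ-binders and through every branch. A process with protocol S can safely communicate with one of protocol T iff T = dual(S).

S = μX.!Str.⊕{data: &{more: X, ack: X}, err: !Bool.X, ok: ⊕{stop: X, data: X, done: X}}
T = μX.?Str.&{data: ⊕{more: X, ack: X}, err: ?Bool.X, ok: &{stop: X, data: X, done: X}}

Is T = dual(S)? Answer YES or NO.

YES

μX ‖ μX  ✓ (μ self-dual)
  !Str ‖ ?Str  ✓
    ⊕{data,err,ok} ‖ &{data,err,ok}  ✓ label sets agree
      • data:
        &{more,ack} ‖ ⊕{more,ack}  ✓ label sets agree
          • more:
            X ‖ X  ✓
          • ack:
            X ‖ X  ✓
      • err:
        !Bool ‖ ?Bool  ✓
          X ‖ X  ✓
      • ok:
        ⊕{stop,data,done} ‖ &{stop,data,done}  ✓ label sets agree
          • stop:
            X ‖ X  ✓
          • data:
            X ‖ X  ✓
          • done:
            X ‖ X  ✓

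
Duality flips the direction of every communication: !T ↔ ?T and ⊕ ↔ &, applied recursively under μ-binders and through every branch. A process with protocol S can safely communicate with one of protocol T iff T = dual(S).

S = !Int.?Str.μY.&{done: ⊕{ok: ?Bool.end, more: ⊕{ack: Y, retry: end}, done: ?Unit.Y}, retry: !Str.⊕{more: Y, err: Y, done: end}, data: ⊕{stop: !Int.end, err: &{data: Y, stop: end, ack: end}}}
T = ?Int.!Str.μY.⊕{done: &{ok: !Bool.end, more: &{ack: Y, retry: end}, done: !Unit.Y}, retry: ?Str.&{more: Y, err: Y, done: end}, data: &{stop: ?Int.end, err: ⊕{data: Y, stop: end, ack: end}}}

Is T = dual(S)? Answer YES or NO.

YES

!Int ‖ ?Int  ok
  ?Str ‖ !Str  ok
    μY ‖ μY  ok (binder kept)
      &{done,retry,data} ‖ ⊕{done,retry,data}  ok same labels
        [done]
          ⊕{ok,more,done} ‖ &{ok,more,done}  ok same labels
            [ok]
              ?Bool ‖ !Bool  ok
                end ‖ end  ok
            [more]
              ⊕{ack,retry} ‖ &{ack,retry}  ok same labels
                [ack]
                  Y ‖ Y  ok
                [retry]
                  end ‖ end  ok
            [done]
              ?Unit ‖ !Unit  ok
                Y ‖ Y  ok
        [retry]
          !Str ‖ ?Str  ok
            ⊕{more,err,done} ‖ &{more,err,done}  ok same labels
              [more]
                Y ‖ Y  ok
              [err]
                Y ‖ Y  ok
              [done]
                end ‖ end  ok
        [data]
          ⊕{stop,err} ‖ &{stop,err}  ok same labels
            [stop]
              !Int ‖ ?Int  ok
                end ‖ end  ok
            [err]
              &{data,stop,ack} ‖ ⊕{data,stop,ack}  ok same labels
                [data]
                  Y ‖ Y  ok
                [stop]
                  end ‖ end  ok
                [ack]
                  end ‖ end  ok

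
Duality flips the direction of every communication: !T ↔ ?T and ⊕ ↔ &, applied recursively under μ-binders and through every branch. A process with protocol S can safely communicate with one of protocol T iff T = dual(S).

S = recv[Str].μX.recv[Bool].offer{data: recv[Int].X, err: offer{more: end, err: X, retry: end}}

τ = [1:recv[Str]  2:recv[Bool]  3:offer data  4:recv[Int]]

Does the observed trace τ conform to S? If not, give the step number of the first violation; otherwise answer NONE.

@1 recv[Str]  match  cont: μX.…
@2 recv[Bool]  match  cont: offer{data: recv[Int].μX.…, err: offer{more: end, err: μX.…, retry: end}}
@3 offer data  match  cont: recv[Int].μX.…
@4 recv[Int]  match  cont: μX.…
τ conforms to S (length 4)

NONE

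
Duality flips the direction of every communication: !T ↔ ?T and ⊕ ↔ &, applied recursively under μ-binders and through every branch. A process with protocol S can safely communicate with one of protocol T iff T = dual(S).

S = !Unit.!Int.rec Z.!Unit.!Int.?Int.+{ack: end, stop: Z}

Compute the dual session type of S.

?Unit.?Int.rec Z.?Unit.?Int.!Int.&{ack: end, stop: Z}

!Unit → ?Unit
  !Int → ?Int
    rec Z → rec Z  (binder kept)
      !Unit → ?Unit
        !Int → ?Int
          ?Int → !Int
            +{ack,stop} → &{ack,stop}  (internal→external)
              case ack:
                dual(end) = end
              case stop:
                dual(Z) = Z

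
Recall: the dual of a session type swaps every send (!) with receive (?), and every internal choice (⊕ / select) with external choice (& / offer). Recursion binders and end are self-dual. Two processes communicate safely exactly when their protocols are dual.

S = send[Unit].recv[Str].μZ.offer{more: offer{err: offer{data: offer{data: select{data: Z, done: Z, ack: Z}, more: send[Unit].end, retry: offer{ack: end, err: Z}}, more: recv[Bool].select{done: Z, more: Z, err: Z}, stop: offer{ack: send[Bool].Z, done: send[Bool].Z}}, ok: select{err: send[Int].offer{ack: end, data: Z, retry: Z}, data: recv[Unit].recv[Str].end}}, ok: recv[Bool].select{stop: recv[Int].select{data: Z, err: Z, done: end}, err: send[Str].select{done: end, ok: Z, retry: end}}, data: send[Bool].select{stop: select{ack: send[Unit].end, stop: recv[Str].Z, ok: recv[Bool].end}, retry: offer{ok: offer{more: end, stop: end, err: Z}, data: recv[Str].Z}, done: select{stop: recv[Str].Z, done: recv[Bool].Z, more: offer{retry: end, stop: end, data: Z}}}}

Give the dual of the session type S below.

recv[Unit].send[Str].μZ.select{more: select{err: select{data: select{data: offer{data: Z, done: Z, ack: Z}, more: recv[Unit].end, retry: select{ack: end, err: Z}}, more: send[Bool].offer{done: Z, more: Z, err: Z}, stop: select{ack: recv[Bool].Z, done: recv[Bool].Z}}, ok: offer{err: recv[Int].select{ack: end, data: Z, retry: Z}, data: send[Unit].send[Str].end}}, ok: send[Bool].offer{stop: send[Int].offer{data: Z, err: Z, done: end}, err: recv[Str].offer{done: end, ok: Z, retry: end}}, data: recv[Bool].offer{stop: offer{ack: recv[Unit].end, stop: send[Str].Z, ok: send[Bool].end}, retry: select{ok: select{more: end, stop: end, err: Z}, data: send[Str].Z}, done: offer{stop: send[Str].Z, done: send[Bool].Z, more: select{retry: end, stop: end, data: Z}}}}

send[Unit] ↦ recv[Unit]
  recv[Str] ↦ send[Str]
    μZ ↦ μZ  (rec unchanged)
      offer{more,ok,data} ↦ select{more,ok,data}  (offer→select)
        case more:
          offer{err,ok} ↦ select{err,ok}  (offer→select)
            case err:
              offer{data,more,stop} ↦ select{data,more,stop}  (offer→select)
                case data:
                  offer{data,more,retry} ↦ select{data,more,retry}  (offer→select)
                    case data:
                      select{data,done,ack} ↦ offer{data,done,ack}  (internal→external)
                        case data:
                          dual(Z) = Z
                        case done:
                          dual(Z) = Z
                        case ack:
                          dual(Z) = Z
                    case more:
                      send[Unit] ↦ recv[Unit]
                        dual(end) = end
                    case retry:
                      offer{ack,err} ↦ select{ack,err}  (offer→select)
                        case ack:
                          dual(end) = end
                        case err:
                          dual(Z) = Z
                case more:
                  recv[Bool] ↦ send[Bool]
                    select{done,more,err} ↦ offer{done,more,err}  (internal→external)
                      case done:
                        dual(Z) = Z
                      case more:
                        dual(Z) = Z
                      case err:
                        dual(Z) = Z
                case stop:
                  offer{ack,done} ↦ select{ack,done}  (offer→select)
                    case ack:
                      send[Bool] ↦ recv[Bool]
                        dual(Z) = Z
                    case done:
                      send[Bool] ↦ recv[Bool]
                        dual(Z) = Z
            case ok:
              select{err,data} ↦ offer{err,data}  (internal→external)
                case err:
                  send[Int] ↦ recv[Int]
                    offer{ack,data,retry} ↦ select{ack,data,retry}  (offer→select)
                      case ack:
                        dual(end) = end
                      case data:
                        dual(Z) = Z
                      case retry:
                        dual(Z) = Z
                case data:
                  recv[Unit] ↦ send[Unit]
                    recv[Str] ↦ send[Str]
                      dual(end) = end
        case ok:
          recv[Bool] ↦ send[Bool]
            select{stop,err} ↦ offer{stop,err}  (internal→external)
              case stop:
                recv[Int] ↦ send[Int]
                  select{data,err,done} ↦ offer{data,err,done}  (internal→external)
                    case data:
                      dual(Z) = Z
                    case err:
                      dual(Z) = Z
                    case done:
                      dual(end) = end
              case err:
                send[Str] ↦ recv[Str]
                  select{done,ok,retry} ↦ offer{done,ok,retry}  (internal→external)
                    case done:
                      dual(end) = end
                    case ok:
                      dual(Z) = Z
                    case retry:
                      dual(end) = end
        case data:
          send[Bool] ↦ recv[Bool]
            select{stop,retry,done} ↦ offer{stop,retry,done}  (internal→external)
              case stop:
                select{ack,stop,ok} ↦ offer{ack,stop,ok}  (internal→external)
                  case ack:
                    send[Unit] ↦ recv[Unit]
                      dual(end) = end
                  case stop:
                    recv[Str] ↦ send[Str]
                      dual(Z) = Z
                  case ok:
                    recv[Bool] ↦ send[Bool]
                      dual(end) = end
              case retry:
                offer{ok,data} ↦ select{ok,data}  (offer→select)
                  case ok:
                    offer{more,stop,err} ↦ select{more,stop,err}  (offer→select)
                      case more:
                        dual(end) = end
                      case stop:
                        dual(end) = end
                      case err:
                        dual(Z) = Z
                  case data:
                    recv[Str] ↦ send[Str]
                      dual(Z) = Z
              case done:
                select{stop,done,more} ↦ offer{stop,done,more}  (internal→external)
                  case stop:
                    recv[Str] ↦ send[Str]
                      dual(Z) = Z
                  case done:
                    recv[Bool] ↦ send[Bool]
                      dual(Z) = Z
                  case more:
                    offer{retry,stop,data} ↦ select{retry,stop,data}  (offer→select)
                      case retry:
                        dual(end) = end
                      case stop:
                        dual(end) = end
                      case data:
                        dual(Z) = Z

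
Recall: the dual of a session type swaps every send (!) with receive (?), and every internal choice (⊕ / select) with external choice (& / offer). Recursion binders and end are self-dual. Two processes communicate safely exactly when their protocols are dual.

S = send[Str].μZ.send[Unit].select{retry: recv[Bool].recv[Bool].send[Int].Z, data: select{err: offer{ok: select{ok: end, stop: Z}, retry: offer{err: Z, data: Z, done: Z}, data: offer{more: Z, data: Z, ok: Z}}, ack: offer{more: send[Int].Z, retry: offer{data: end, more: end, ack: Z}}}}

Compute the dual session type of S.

send[Str] ↦ recv[Str]
  μZ ↦ μZ  (binder kept)
    send[Unit] ↦ recv[Unit]
      select{retry,data} ↦ offer{retry,data}  (select→offer)
        case retry:
          recv[Bool] ↦ send[Bool]
            recv[Bool] ↦ send[Bool]
              send[Int] ↦ recv[Int]
                Z self-dual
        case data:
          select{err,ack} ↦ offer{err,ack}  (select→offer)
            case err:
              offer{ok,retry,data} ↦ select{ok,retry,data}  (&→⊕)
                case ok:
                  select{ok,stop} ↦ offer{ok,stop}  (select→offer)
                    case ok:
                      end self-dual
                    case stop:
                      Z self-dual
                case retry:
                  offer{err,data,done} ↦ select{err,data,done}  (&→⊕)
                    case err:
                      Z self-dual
                    case data:
                      Z self-dual
                    case done:
                      Z self-dual
                case data:
                  offer{more,data,ok} ↦ select{more,data,ok}  (&→⊕)
                    case more:
                      Z self-dual
                    case data:
                      Z self-dual
                    case ok:
                      Z self-dual
            case ack:
              offer{more,retry} ↦ select{more,retry}  (&→⊕)
                case more:
                  send[Int] ↦ recv[Int]
                    Z self-dual
                case retry:
                  offer{data,more,ack} ↦ select{data,more,ack}  (&→⊕)
                    case data:
                      end self-dual
                    case more:
                      end self-dual
                    case ack:
                      Z self-dual

recv[Str].μZ.recv[Unit].offer{retry: send[Bool].send[Bool].recv[Int].Z, data: offer{err: select{ok: offer{ok: end, stop: Z}, retry: select{err: Z, data: Z, done: Z}, data: select{more: Z, data: Z, ok: Z}}, ack: select{more: recv[Int].Z, retry: select{data: end, more: end, ack: Z}}}}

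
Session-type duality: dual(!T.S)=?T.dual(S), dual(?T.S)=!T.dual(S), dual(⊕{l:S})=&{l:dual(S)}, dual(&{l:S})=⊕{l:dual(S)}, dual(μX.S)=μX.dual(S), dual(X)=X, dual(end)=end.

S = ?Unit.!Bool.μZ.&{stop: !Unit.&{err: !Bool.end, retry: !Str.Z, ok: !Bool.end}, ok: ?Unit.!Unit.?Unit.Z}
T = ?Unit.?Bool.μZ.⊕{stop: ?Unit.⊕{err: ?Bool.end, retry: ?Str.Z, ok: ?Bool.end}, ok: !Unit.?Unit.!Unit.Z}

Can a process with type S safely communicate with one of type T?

?Unit | ?Unit  ✗ same direction on both sides — not dual

NO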